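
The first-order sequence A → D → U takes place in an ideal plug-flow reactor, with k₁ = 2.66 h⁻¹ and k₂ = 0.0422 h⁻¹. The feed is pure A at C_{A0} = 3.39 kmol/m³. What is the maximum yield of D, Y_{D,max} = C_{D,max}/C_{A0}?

0.935

Evaluating C_D at τ_opt = ln(k₂/k₁)/(k₂−k₁) gives C_{D,max}/C_{A0} = (k₁/k₂)^[k₂/(k₂−k₁)].
= (2.66/0.0422)^(0.0422/(0.0422−2.66)) = (63.03)^(-0.01612) = 0.9354.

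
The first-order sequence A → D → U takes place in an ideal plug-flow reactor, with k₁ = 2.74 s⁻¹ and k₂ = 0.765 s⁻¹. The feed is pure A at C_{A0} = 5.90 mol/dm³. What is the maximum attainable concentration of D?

For a first-order series the maximum intermediate yield is C_{D,max}/C_{A0} = (k₁/k₂)^[k₂/(k₂−k₁)].
= (2.74/0.765)^(0.765/(0.765−2.74)) = (3.582)^(-0.3873) = 0.6101.
C_{D,max} = 0.6101×5.90 = 3.60 mol/dm³.

3.60 mol/dm³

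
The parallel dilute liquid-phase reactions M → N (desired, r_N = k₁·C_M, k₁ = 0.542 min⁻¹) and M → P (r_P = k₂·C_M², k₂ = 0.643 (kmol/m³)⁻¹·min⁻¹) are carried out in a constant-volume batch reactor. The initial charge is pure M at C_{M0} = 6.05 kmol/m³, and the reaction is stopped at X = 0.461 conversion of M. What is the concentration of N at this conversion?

C_M = C_{M0}(1−X) = 3.261 kmol/m³.
Along a PFR/batch, dC_N/dC_M = −r_N/(r_N+r_P) = −k₁/(k₁+k₂·C_M).
Integrating from C_{M0} to C_M: C_N = (0.542/0.643)·ln[(0.542+0.643·6.05)/(0.542+0.643·3.26)] = 0.8429·ln(4.432/2.639) = 0.4371 kmol/m³.

0.437 kmol/m³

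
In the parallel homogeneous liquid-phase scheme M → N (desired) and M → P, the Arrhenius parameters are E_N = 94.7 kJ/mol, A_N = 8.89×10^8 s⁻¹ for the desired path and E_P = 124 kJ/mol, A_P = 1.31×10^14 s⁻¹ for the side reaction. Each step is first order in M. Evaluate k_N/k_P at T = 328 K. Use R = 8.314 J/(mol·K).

With equal orders, S_{N/P} = k_N/k_P = (A_N/A_P)·exp[(E_P−E_N)/(RT)].
(E_P−E_N)/(RT) = (124−94.7)×10³/(8.314×328) = 29300/2727 = 10.74.
k_N/k_P = (8.89×10^8/1.31×10^14)·exp(10.74) = 6.786×10^-6 × 46371 = 0.315.
Since E_N < E_P, lowering the temperature improves selectivity toward N.

0.315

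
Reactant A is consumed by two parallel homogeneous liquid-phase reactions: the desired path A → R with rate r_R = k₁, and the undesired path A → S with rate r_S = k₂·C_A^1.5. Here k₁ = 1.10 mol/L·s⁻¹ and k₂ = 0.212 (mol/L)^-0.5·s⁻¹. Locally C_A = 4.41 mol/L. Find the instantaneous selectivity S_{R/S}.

0.560

S_{R/S} = r_R/r_S = (k₁)/(k₂·C_A^1.5) = (k₁/k₂)·C_A^-1.5.
= (1.10) / (0.212×4.410^1.5) = 1.100/1.963 = 0.560.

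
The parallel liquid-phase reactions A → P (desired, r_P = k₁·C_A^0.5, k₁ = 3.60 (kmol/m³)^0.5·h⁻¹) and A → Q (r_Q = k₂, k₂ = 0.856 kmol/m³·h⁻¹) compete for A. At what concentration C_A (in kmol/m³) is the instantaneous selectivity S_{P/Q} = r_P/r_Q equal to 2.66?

S_{P/Q} = (k₁/k₂)·C_A^0.5 ⇒ C_A = (S·k₂/k₁)^(2).
= (2.66×0.856/3.60)^(2) = (0.6325)^(2) = 0.400 kmol/m³.

0.400 kmol/m³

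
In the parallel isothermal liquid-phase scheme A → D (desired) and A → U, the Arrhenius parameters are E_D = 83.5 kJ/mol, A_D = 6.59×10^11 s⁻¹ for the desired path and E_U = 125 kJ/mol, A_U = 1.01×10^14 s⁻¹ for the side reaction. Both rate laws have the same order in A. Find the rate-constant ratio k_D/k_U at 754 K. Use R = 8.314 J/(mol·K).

Since both paths have the same order in A, the concentration cancels and S_{D/U} = k_D/k_U = (A_D/A_U)·exp[(E_U−E_D)/(RT)].
(E_U−E_D)/(RT) = (125−83.5)×10³/(8.314×754) = 41500/6269 = 6.620.
k_D/k_U = (6.59×10^11/1.01×10^14)·exp(6.620) = 0.006525 × 750.0 = 4.89.

4.89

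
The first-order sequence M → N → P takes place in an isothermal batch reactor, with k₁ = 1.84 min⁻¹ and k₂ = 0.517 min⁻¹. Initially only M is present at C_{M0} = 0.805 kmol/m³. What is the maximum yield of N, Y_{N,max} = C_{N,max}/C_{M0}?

Evaluating C_N at t_opt = ln(k₂/k₁)/(k₂−k₁) gives C_{N,max}/C_{M0} = (k₁/k₂)^[k₂/(k₂−k₁)].
= (1.84/0.517)^(0.517/(0.517−1.84)) = (3.559)^(-0.3908) = 0.6089.

0.609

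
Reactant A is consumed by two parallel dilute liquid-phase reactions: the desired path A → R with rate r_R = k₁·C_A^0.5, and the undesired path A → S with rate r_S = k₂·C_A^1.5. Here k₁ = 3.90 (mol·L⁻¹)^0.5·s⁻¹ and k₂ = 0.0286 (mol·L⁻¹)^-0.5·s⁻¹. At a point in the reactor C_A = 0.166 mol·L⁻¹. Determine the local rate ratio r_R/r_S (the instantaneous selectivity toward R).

821

S_{R/S} = r_R/r_S = (k₁·C_A^0.5)/(k₂·C_A^1.5) = (k₁/k₂)·C_A⁻¹.
= (3.90×0.1660^0.5) / (0.0286×0.1660^1.5) = 1.589/0.001934 = 821.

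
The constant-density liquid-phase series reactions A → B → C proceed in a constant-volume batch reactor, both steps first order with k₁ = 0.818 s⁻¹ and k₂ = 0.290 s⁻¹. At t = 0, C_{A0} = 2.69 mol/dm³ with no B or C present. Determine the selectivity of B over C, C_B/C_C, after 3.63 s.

0.946

For first-order series with pure A initially, C_B(t) = k₁C_{A0}/(k₂−k₁)·(e^(−k₁t) − e^(−k₂t)).
e^(−k₁t) = e^(−0.818×3.63) = e^(−2.969) = 0.05134; e^(−k₂t) = e^(−1.053) = 0.3490.
C_B = 0.818×2.69/(0.290−0.818) × (0.05134−0.3490) = (-4.167)×(-0.2977) = 1.240 mol/dm³.
C_A = C_{A0}e^(−k₁t) = 0.1381 mol/dm³, so C_C = C_{A0}−C_A−C_B = 1.311 mol/dm³; C_B/C_C = 0.946.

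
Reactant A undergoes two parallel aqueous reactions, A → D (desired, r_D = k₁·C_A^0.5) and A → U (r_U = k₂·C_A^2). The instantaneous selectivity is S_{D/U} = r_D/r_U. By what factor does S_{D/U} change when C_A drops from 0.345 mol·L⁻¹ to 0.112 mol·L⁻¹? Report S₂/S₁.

5.41

S_{D/U} = (k₁/k₂)·C_A^-1.5, so S₂/S₁ = (C_{A,2}/C_{A,1})^-1.5.
= (0.112/0.345)^(-1.5) = (0.3246)^(-1.5) = 5.41.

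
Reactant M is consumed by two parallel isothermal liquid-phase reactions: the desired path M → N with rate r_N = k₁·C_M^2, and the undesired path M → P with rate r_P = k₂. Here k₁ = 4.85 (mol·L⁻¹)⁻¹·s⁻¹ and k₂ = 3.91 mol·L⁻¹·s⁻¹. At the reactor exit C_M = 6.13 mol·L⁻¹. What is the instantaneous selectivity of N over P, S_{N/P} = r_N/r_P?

46.6

S_{N/P} = r_N/r_P = (k₁·C_M^2)/(k₂) = (k₁/k₂)·C_M^2.
= (4.85×6.130^2) / (3.91) = 182.2/3.910 = 46.6.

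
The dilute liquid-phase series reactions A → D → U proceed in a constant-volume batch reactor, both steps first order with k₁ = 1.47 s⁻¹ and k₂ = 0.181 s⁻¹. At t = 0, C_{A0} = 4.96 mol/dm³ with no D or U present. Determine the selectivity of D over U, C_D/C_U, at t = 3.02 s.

1.89

Solving the coupled first-order balances gives C_D(t) = [k₁/(k₂−k₁)]·C_{A0}·(e^(−k₁t) − e^(−k₂t)).
e^(−k₁t) = e^(−1.47×3.02) = e^(−4.439) = 0.01180; e^(−k₂t) = e^(−0.5466) = 0.5789.
C_D = 1.47×4.96/(0.181−1.47) × (0.01180−0.5789) = (-5.656)×(-0.5671) = 3.208 mol/dm³.
C_A = C_{A0}e^(−k₁t) = 0.05854 mol/dm³, so C_U = C_{A0}−C_A−C_D = 1.694 mol/dm³; C_D/C_U = 1.89.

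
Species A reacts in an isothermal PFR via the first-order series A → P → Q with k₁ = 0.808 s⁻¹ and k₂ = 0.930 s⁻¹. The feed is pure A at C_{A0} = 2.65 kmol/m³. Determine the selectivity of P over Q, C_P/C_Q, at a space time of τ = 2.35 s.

0.410

For first-order series with pure A initially, C_P(τ) = k₁C_{A0}/(k₂−k₁)·(e^(−k₁τ) − e^(−k₂τ)).
e^(−k₁τ) = e^(−0.808×2.35) = e^(−1.899) = 0.1497; e^(−k₂τ) = e^(−2.186) = 0.1124.
C_P = 0.808×2.65/(0.930−0.808) × (0.1497−0.1124) = 17.55×0.03733 = 0.6551 kmol/m³.
C_A = C_{A0}e^(−k₁τ) = 0.3968 kmol/m³, so C_Q = C_{A0}−C_A−C_P = 1.598 kmol/m³; C_P/C_Q = 0.410.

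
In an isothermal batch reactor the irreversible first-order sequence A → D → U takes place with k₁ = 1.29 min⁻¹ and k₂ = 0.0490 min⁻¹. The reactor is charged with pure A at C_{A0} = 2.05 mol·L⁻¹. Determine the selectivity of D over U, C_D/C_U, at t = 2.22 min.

The intermediate concentration in a first-order A→B→C sequence is C_D = k₁C_{A0}(e^(−k₁t) − e^(−k₂t))/(k₂−k₁).
e^(−k₁t) = e^(−1.29×2.22) = e^(−2.864) = 0.05705; e^(−k₂t) = e^(−0.1088) = 0.8969.
C_D = 1.29×2.05/(0.0490−1.29) × (0.05705−0.8969) = (-2.131)×(-0.8399) = 1.790 mol·L⁻¹.
C_A = C_{A0}e^(−k₁t) = 0.1170 mol·L⁻¹, so C_U = C_{A0}−C_A−C_D = 0.1433 mol·L⁻¹; C_D/C_U = 12.5.

12.5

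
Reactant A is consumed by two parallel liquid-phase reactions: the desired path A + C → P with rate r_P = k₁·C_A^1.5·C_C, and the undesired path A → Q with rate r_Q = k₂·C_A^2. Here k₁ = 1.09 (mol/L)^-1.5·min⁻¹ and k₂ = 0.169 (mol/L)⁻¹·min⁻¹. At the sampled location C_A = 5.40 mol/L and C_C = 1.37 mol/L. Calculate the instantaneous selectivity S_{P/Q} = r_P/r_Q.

S_{P/Q} = r_P/r_Q = (k₁·C_A^1.5·C_C)/(k₂·C_A^2) = (k₁/k₂)·C_A^-0.5·C_C.
= (1.09×5.400^1.5×1.370) / (0.169×5.400^2) = 18.74/4.928 = 3.80.
The undesired path is higher order in A, so low C_A (CSTR or dilute feed) favours P.

3.80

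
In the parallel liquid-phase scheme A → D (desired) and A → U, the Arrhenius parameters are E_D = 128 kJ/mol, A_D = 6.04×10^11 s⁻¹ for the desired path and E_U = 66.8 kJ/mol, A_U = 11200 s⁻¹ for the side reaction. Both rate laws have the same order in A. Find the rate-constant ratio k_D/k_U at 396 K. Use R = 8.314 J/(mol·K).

0.456

With equal orders, S_{D/U} = k_D/k_U = (A_D/A_U)·exp[(E_U−E_D)/(RT)].
(E_U−E_D)/(RT) = (66.8−128)×10³/(8.314×396) = -61200/3292 = -18.59.
k_D/k_U = (6.04×10^11/11200)·exp(-18.59) = 5.393×10^7 × 8.454×10^-9 = 0.456.
Since E_D > E_U, raising the temperature improves selectivity toward D.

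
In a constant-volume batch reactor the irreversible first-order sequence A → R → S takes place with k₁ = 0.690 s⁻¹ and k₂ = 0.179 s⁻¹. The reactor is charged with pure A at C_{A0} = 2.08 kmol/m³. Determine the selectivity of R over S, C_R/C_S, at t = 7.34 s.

0.554

For first-order series with pure A initially, C_R(t) = k₁C_{A0}/(k₂−k₁)·(e^(−k₁t) − e^(−k₂t)).
e^(−k₁t) = e^(−0.690×7.34) = e^(−5.065) = 0.006316; e^(−k₂t) = e^(−1.314) = 0.2688.
C_R = 0.690×2.08/(0.179−0.690) × (0.006316−0.2688) = (-2.809)×(-0.2625) = 0.7372 kmol/m³.
C_A = C_{A0}e^(−k₁t) = 0.01314 kmol/m³, so C_S = C_{A0}−C_A−C_R = 1.330 kmol/m³; C_R/C_S = 0.554.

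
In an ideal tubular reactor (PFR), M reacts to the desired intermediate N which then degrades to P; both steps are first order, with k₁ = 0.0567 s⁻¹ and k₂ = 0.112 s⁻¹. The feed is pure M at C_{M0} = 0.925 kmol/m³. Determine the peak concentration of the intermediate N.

At the optimum, C_{N,max}/C_{M0} = (k₁/k₂)^[k₂/(k₂−k₁)].
= (0.0567/0.112)^(0.112/(0.112−0.0567)) = (0.5062)^(2.025) = 0.2519.
C_{N,max} = 0.2519×0.925 = 0.233 kmol/m³.

0.233 kmol/m³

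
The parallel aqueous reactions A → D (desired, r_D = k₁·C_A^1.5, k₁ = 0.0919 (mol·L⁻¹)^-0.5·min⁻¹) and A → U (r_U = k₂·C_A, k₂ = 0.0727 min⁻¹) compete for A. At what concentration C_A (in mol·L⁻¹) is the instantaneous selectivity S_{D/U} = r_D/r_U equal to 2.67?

S_{D/U} = (k₁/k₂)·C_A^0.5 ⇒ C_A = (S·k₂/k₁)^(2).
= (2.67×0.0727/0.0919)^(2) = (2.112)^(2) = 4.46 mol·L⁻¹.

4.46 mol·L⁻¹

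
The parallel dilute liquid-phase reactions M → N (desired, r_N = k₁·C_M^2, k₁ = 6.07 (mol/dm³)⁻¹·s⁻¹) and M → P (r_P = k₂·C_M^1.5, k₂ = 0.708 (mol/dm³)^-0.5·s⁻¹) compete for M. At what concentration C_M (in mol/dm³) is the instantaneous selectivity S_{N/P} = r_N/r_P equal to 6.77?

0.624 mol/dm³

S_{N/P} = (k₁/k₂)·C_M^0.5 ⇒ C_M = (S·k₂/k₁)^(2).
= (6.77×0.708/6.07)^(2) = (0.7896)^(2) = 0.624 mol/dm³.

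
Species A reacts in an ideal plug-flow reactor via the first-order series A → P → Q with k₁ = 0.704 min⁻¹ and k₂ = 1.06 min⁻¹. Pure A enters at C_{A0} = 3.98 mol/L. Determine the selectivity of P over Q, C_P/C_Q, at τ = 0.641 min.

2.42

For first-order series with pure A initially, C_P(τ) = k₁C_{A0}/(k₂−k₁)·(e^(−k₁τ) − e^(−k₂τ)).
e^(−k₁τ) = e^(−0.704×0.641) = e^(−0.4513) = 0.6368; e^(−k₂τ) = e^(−0.6795) = 0.5069.
C_P = 0.704×3.98/(1.06−0.704) × (0.6368−0.5069) = 7.871×0.1299 = 1.023 mol/L.
C_A = C_{A0}e^(−k₁τ) = 2.535 mol/L, so C_Q = C_{A0}−C_A−C_P = 0.4228 mol/L; C_P/C_Q = 2.42.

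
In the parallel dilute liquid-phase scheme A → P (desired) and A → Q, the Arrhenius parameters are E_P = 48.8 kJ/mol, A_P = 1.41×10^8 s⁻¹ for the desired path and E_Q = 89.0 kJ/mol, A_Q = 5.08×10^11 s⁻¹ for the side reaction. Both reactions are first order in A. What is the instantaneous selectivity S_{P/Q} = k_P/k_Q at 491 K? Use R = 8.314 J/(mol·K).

5.25

With equal orders, S_{P/Q} = k_P/k_Q = (A_P/A_Q)·exp[(E_Q−E_P)/(RT)].
(E_Q−E_P)/(RT) = (89.0−48.8)×10³/(8.314×491) = 40200/4082 = 9.848.
k_P/k_Q = (1.41×10^8/5.08×10^11)·exp(9.848) = 2.776×10^-4 × 18915 = 5.25.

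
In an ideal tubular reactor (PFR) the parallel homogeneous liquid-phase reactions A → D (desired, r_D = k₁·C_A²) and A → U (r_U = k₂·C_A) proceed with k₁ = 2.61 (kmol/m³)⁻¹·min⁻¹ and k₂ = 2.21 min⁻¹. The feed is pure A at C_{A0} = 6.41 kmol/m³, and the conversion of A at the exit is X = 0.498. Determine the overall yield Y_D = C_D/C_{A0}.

0.421

C_A = C_{A0}(1−X) = 3.218 kmol/m³.
Along a PFR/batch, dC_U/dC_A = −r_U/(r_D+r_U) = −k₂/(k₂+k₁·C_A).
Integrating from C_{A0} to C_A: C_U = (2.21/2.61)·ln[(2.21+2.61·6.41)/(2.21+2.61·3.22)] = 0.8467·ln(18.94/10.61) = 0.4908 kmol/m³.
Then C_D = (C_{A0}−C_A) − C_U = 3.192 − 0.4908 = 2.701 kmol/m³.
Y_D = C_D/C_{A0} = 2.701/6.41 = 0.421.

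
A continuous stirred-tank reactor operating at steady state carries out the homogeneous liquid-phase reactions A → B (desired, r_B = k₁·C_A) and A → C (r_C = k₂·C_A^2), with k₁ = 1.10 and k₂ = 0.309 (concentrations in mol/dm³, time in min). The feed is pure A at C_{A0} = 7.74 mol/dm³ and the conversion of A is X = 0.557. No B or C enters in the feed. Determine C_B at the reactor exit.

2.20 mol/dm³

Exit C_A = C_{A0}(1−X) = 7.74×0.443 = 3.429 mol/dm³.
In a CSTR the entire volume is at exit conditions, so r_B = 1.10×3.429 = 3.772 and r_C = 0.309×3.429^2 = 3.633.
Fraction of consumed A going to B: r_B/(r_B+r_C) = 0.5094.
C_B = 0.5094·C_{A0}·X = 0.5094×7.74×0.557 = 2.20 mol/dm³.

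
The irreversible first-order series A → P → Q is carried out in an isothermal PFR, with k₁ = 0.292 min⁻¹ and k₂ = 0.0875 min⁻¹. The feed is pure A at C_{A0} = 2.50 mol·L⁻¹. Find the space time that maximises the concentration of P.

5.89 min

Setting dC_P/dτ = 0 gives τ_opt = ln(k₂/k₁)/(k₂−k₁).
= ln(0.0875/0.292)/(0.0875−0.292) = ln(0.2997)/-0.2045 = -1.205/-0.2045 = 5.89 min.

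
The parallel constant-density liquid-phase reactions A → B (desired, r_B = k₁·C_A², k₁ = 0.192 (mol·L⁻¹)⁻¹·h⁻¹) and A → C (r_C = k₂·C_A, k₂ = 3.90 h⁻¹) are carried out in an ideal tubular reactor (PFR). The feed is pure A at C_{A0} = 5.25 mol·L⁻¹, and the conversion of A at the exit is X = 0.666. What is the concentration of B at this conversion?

C_A = C_{A0}(1−X) = 1.753 mol·L⁻¹.
Along a PFR/batch, dC_C/dC_A = −r_C/(r_B+r_C) = −k₂/(k₂+k₁·C_A).
Integrating from C_{A0} to C_A: C_C = (3.90/0.192)·ln[(3.90+0.192·5.25)/(3.90+0.192·1.75)] = 20.31·ln(4.908/4.237) = 2.988 mol·L⁻¹.
Then C_B = (C_{A0}−C_A) − C_C = 3.497 − 2.988 = 0.5088 mol·L⁻¹.

0.509 mol·L⁻¹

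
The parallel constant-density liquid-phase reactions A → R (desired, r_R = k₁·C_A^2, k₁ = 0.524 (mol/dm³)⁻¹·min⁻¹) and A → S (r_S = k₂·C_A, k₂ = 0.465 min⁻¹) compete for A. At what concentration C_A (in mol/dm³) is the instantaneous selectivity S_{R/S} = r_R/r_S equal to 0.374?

0.332 mol/dm³

S_{R/S} = (k₁/k₂)·C_A ⇒ C_A = S·k₂/k₁.
= 0.374×0.465/0.524 = 0.332 mol/dm³.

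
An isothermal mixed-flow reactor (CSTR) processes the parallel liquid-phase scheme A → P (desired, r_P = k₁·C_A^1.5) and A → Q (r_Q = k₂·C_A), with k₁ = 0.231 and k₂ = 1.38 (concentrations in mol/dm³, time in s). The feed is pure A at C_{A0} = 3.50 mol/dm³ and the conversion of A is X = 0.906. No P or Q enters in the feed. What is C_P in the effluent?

Exit C_A = C_{A0}(1−X) = 3.50×0.0940 = 0.3290 mol/dm³.
A CSTR operates uniformly at the exit composition, giving r_P = 0.04359 and r_Q = 0.4540 (each k·C_A^n at C_A = 0.3290).
Fraction of consumed A going to P: r_P/(r_P+r_Q) = 0.08760.
C_P = 0.08760·C_{A0}·X = 0.08760×3.50×0.906 = 0.278 mol/dm³.

0.278 mol/dm³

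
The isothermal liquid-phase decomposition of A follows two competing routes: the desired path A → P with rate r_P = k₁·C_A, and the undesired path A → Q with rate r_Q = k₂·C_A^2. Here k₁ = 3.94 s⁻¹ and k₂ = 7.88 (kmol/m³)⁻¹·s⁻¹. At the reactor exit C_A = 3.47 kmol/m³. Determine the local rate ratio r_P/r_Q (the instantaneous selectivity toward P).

S_{P/Q} = r_P/r_Q = (k₁·C_A)/(k₂·C_A^2) = (k₁/k₂)·C_A⁻¹.
= (3.94×3.470) / (7.88×3.470^2) = 13.67/94.88 = 0.144.
The undesired path is higher order in A, so low C_A (CSTR or dilute feed) favours P.

0.144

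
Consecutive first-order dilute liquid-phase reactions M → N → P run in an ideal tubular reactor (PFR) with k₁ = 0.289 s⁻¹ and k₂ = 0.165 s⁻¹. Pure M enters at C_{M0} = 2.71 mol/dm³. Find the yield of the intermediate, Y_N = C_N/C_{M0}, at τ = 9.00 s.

0.355

Solving the coupled first-order balances gives C_N(τ) = [k₁/(k₂−k₁)]·C_{M0}·(e^(−k₁τ) − e^(−k₂τ)).
e^(−k₁τ) = e^(−0.289×9.00) = e^(−2.601) = 0.07420; e^(−k₂τ) = e^(−1.485) = 0.2265.
C_N = 0.289×2.71/(0.165−0.289) × (0.07420−0.2265) = (-6.316)×(-0.1523) = 0.9620 mol/dm³.
Y_N = C_N/C_{M0} = 0.9620/2.71 = 0.355.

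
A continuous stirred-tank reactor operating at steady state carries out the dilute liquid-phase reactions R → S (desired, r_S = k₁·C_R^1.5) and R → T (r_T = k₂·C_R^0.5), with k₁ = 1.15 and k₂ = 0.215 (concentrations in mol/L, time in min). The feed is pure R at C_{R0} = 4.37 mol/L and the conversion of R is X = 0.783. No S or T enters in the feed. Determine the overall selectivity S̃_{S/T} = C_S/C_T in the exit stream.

Exit C_R = C_{R0}(1−X) = 4.37×0.217 = 0.9483 mol/L.
Rates in a CSTR are evaluated at the outlet concentration: r_S = 1.15×0.9483^1.5 = 1.062, r_T = 0.215×0.9483^0.5 = 0.2094.
Overall selectivity = C_S/C_T = r_Sτ/(r_Tτ) = r_S/r_T = 5.07.

5.07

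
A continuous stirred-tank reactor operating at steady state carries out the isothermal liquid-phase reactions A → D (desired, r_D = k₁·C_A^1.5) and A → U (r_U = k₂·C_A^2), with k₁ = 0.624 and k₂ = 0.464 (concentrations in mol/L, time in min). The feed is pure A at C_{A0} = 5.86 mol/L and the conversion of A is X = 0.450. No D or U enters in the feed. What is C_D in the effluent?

1.13 mol/L

Exit C_A = C_{A0}(1−X) = 5.86×0.550 = 3.223 mol/L.
In a CSTR the entire volume is at exit conditions, so r_D = 0.624×3.223^1.5 = 3.611 and r_U = 0.464×3.223^2 = 4.820.
Fraction of consumed A going to D: r_D/(r_D+r_U) = 0.4283.
C_D = 0.4283·C_{A0}·X = 0.4283×5.86×0.450 = 1.13 mol/L.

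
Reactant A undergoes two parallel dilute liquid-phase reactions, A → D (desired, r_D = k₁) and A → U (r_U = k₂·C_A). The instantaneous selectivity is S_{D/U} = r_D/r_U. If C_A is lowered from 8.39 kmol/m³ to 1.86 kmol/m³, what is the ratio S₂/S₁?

4.51

S_{D/U} = (k₁/k₂)·C_A⁻¹, so S₂/S₁ = (C_{A,2}/C_{A,1})⁻¹.
= 8.39/1.86 = 4.51.
Selectivity toward D rises as C_A falls — low-concentration operation is favoured.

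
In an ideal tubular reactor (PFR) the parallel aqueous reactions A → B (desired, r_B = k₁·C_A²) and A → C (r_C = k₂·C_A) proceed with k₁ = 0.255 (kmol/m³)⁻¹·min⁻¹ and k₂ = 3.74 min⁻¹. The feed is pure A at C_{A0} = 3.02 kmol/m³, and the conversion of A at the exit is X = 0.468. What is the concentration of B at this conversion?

C_A = C_{A0}(1−X) = 1.607 kmol/m³.
Along a PFR/batch, dC_C/dC_A = −r_C/(r_B+r_C) = −k₂/(k₂+k₁·C_A).
Integrating from C_{A0} to C_A: C_C = (3.74/0.255)·ln[(3.74+0.255·3.02)/(3.74+0.255·1.61)] = 14.67·ln(4.510/4.150) = 1.222 kmol/m³.
Then C_B = (C_{A0}−C_A) − C_C = 1.413 − 1.222 = 0.1918 kmol/m³.

0.192 kmol/m³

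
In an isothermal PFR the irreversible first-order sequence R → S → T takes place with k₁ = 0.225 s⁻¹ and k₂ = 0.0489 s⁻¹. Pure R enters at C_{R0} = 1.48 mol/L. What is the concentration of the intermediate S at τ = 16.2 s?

The intermediate concentration in a first-order A→B→C sequence is C_S = k₁C_{R0}(e^(−k₁τ) − e^(−k₂τ))/(k₂−k₁).
e^(−k₁τ) = e^(−0.225×16.2) = e^(−3.645) = 0.02612; e^(−k₂τ) = e^(−0.7922) = 0.4529.
C_S = 0.225×1.48/(0.0489−0.225) × (0.02612−0.4529) = (-1.891)×(-0.4267) = 0.8069 mol/L.

0.807 mol/L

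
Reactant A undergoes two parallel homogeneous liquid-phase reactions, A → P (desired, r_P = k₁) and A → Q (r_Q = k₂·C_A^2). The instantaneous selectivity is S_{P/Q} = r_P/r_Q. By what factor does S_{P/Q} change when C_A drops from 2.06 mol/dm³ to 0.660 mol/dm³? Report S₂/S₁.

9.74

S_{P/Q} = (k₁/k₂)·C_A^-2, so S₂/S₁ = (C_{A,2}/C_{A,1})^-2.
= (0.660/2.06)^(-2) = (0.3204)^(-2) = 9.74.
Selectivity toward P rises as C_A falls — low-concentration operation is favoured.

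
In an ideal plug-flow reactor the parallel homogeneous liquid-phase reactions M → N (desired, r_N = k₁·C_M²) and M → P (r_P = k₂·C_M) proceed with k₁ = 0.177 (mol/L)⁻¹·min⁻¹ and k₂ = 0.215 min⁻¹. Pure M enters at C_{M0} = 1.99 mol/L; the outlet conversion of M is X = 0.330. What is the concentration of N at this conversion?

0.378 mol/L

C_M = C_{M0}(1−X) = 1.333 mol/L.
Along a PFR/batch, dC_P/dC_M = −r_P/(r_N+r_P) = −k₂/(k₂+k₁·C_M).
Integrating from C_{M0} to C_M: C_P = (0.215/0.177)·ln[(0.215+0.177·1.99)/(0.215+0.177·1.33)] = 1.215·ln(0.5672/0.4510) = 0.2785 mol/L.
Then C_N = (C_{M0}−C_M) − C_P = 0.6567 − 0.2785 = 0.3782 mol/L.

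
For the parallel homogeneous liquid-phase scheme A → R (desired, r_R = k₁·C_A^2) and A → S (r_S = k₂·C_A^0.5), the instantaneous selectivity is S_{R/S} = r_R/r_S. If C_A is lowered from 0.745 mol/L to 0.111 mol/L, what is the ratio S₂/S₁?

S_{R/S} = (k₁/k₂)·C_A^1.5, so S₂/S₁ = (C_{A,2}/C_{A,1})^1.5.
= (0.111/0.745)^1.5 = (0.1490)^1.5 = 0.0575.
Selectivity toward R falls as C_A falls — high-concentration operation is favoured.

0.0575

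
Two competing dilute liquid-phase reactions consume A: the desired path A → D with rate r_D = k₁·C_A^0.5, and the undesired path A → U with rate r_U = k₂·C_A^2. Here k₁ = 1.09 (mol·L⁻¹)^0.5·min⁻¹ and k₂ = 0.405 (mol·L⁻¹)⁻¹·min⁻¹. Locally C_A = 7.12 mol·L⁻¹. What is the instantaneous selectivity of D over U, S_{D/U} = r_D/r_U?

0.142

S_{D/U} = r_D/r_U = (k₁·C_A^0.5)/(k₂·C_A^2) = (k₁/k₂)·C_A^-1.5.
= (1.09×7.120^0.5) / (0.405×7.120^2) = 2.908/20.53 = 0.142.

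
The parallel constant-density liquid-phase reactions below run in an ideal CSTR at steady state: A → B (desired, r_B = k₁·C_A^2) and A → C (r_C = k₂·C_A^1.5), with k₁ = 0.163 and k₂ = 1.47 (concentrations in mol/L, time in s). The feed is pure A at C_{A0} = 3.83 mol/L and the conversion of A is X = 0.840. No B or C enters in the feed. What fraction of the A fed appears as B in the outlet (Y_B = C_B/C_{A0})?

Exit C_A = C_{A0}(1−X) = 3.83×0.160 = 0.6128 mol/L.
Rates in a CSTR are evaluated at the outlet concentration: r_B = 0.163×0.6128^2 = 0.06121, r_C = 1.47×0.6128^1.5 = 0.7052.
Fraction of consumed A going to B: r_B/(r_B+r_C) = 0.07987.
C_B = 0.07987·C_{A0}·X = 0.07987×3.83×0.840 = 0.257 mol/L; Y_B = C_B/C_{A0} = 0.0671.

0.0671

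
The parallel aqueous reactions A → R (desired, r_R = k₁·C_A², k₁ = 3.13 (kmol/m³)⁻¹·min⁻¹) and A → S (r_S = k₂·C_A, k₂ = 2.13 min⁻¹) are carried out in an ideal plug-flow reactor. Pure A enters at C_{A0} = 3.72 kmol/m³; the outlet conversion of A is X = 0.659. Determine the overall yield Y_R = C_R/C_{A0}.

0.510

C_A = C_{A0}(1−X) = 1.269 kmol/m³.
Along a PFR/batch, dC_S/dC_A = −r_S/(r_R+r_S) = −k₂/(k₂+k₁·C_A).
Integrating from C_{A0} to C_A: C_S = (2.13/3.13)·ln[(2.13+3.13·3.72)/(2.13+3.13·1.27)] = 0.6805·ln(13.77/6.100) = 0.5542 kmol/m³.
Then C_R = (C_{A0}−C_A) − C_S = 2.451 − 0.5542 = 1.897 kmol/m³.
Y_R = C_R/C_{A0} = 1.897/3.72 = 0.510.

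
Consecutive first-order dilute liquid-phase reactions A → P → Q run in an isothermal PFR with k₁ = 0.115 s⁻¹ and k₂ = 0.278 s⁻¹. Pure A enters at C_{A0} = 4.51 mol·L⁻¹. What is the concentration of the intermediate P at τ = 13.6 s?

For first-order series with pure A initially, C_P(τ) = k₁C_{A0}/(k₂−k₁)·(e^(−k₁τ) − e^(−k₂τ)).
e^(−k₁τ) = e^(−0.115×13.6) = e^(−1.564) = 0.2093; e^(−k₂τ) = e^(−3.781) = 0.02280.
C_P = 0.115×4.51/(0.278−0.115) × (0.2093−0.02280) = 3.182×0.1865 = 0.5934 mol·L⁻¹.

0.593 mol·L⁻¹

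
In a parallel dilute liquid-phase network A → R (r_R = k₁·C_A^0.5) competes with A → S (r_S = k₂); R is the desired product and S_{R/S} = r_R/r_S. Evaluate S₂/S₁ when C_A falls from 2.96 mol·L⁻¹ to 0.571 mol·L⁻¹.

0.439

S_{R/S} = (k₁/k₂)·C_A^0.5, so S₂/S₁ = (C_{A,2}/C_{A,1})^0.5.
= (0.571/2.96)^0.5 = (0.1929)^0.5 = 0.439.
Selectivity toward R falls as C_A falls — high-concentration operation is favoured.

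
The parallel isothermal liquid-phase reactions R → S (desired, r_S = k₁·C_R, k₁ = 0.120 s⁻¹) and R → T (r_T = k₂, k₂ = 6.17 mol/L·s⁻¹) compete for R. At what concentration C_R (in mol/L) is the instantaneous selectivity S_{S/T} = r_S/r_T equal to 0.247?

12.7 mol/L

S_{S/T} = (k₁/k₂)·C_R ⇒ C_R = S·k₂/k₁.
= 0.247×6.17/0.120 = 12.7 mol/L.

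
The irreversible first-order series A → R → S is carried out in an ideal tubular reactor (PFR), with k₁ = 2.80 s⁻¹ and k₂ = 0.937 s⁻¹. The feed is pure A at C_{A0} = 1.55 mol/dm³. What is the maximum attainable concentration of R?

0.894 mol/dm³

At the optimum, C_{R,max}/C_{A0} = (k₁/k₂)^[k₂/(k₂−k₁)].
= (2.80/0.937)^(0.937/(0.937−2.80)) = (2.988)^(-0.5030) = 0.5766.
C_{R,max} = 0.5766×1.55 = 0.894 mol/dm³.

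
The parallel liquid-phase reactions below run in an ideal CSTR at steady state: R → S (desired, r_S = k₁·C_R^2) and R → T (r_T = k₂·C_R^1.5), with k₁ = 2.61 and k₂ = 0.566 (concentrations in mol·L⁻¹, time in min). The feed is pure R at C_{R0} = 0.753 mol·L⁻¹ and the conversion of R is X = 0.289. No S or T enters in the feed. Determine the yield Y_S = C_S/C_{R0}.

Exit C_R = C_{R0}(1−X) = 0.753×0.711 = 0.5354 mol·L⁻¹.
A CSTR operates uniformly at the exit composition, giving r_S = 0.7481 and r_T = 0.2217 (each k·C_R^n at C_R = 0.5354).
Fraction of consumed R going to S: r_S/(r_S+r_T) = 0.7714.
C_S = 0.7714·C_{R0}·X = 0.7714×0.753×0.289 = 0.168 mol·L⁻¹; Y_S = C_S/C_{R0} = 0.223.

0.223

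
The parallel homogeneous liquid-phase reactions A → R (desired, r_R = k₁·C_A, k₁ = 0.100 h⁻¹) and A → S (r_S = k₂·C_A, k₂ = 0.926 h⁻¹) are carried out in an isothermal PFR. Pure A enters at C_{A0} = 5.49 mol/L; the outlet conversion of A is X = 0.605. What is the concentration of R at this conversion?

0.324 mol/L

C_A = C_{A0}(1−X) = 2.169 mol/L.
Both paths are first order in A, so the instantaneous fraction to R is constant: dC_R/d(−C_A) = k₁/(k₁+k₂) = 0.09747.
C_R = 0.09747·(C_{A0}−C_A) = 0.09747×3.321 = 0.324 mol/L.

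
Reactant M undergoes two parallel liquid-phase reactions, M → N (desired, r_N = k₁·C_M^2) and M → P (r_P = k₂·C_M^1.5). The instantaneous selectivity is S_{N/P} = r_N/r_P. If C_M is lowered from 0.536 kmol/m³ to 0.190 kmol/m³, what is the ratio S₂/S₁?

0.595

S_{N/P} = (k₁/k₂)·C_M^0.5, so S₂/S₁ = (C_{M,2}/C_{M,1})^0.5.
= (0.190/0.536)^0.5 = (0.3545)^0.5 = 0.595.
Selectivity toward N falls as C_M falls — high-concentration operation is favoured.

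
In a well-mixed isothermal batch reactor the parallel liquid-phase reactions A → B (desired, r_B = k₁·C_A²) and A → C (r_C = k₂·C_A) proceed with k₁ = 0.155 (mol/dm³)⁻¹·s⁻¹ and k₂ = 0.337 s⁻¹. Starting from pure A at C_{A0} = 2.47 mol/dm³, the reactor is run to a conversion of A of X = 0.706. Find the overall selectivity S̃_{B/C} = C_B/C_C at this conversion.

0.704

C_A = C_{A0}(1−X) = 0.7262 mol/dm³.
Along a PFR/batch, dC_C/dC_A = −r_C/(r_B+r_C) = −k₂/(k₂+k₁·C_A).
Integrating from C_{A0} to C_A: C_C = (0.337/0.155)·ln[(0.337+0.155·2.47)/(0.337+0.155·0.726)] = 2.174·ln(0.7199/0.4496) = 1.024 mol/dm³.
Then C_B = (C_{A0}−C_A) − C_C = 1.744 − 1.024 = 0.7203 mol/dm³.
S̃_{B/C} = C_B/C_C = 0.7203/1.024 = 0.704.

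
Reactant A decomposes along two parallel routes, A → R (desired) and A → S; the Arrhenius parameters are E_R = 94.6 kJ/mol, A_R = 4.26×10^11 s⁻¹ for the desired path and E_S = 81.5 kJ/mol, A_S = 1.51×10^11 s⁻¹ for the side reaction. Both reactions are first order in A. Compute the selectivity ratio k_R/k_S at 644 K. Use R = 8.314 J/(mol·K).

k_R/k_S = (A_R/A_S)·exp[−(E_R−E_S)/(RT)] = (A_R/A_S)·exp[(E_S−E_R)/(RT)].
(E_S−E_R)/(RT) = (81.5−94.6)×10³/(8.314×644) = -13100/5354 = -2.447.
k_R/k_S = (4.26×10^11/1.51×10^11)·exp(-2.447) = 2.821 × 0.08658 = 0.244.
Since E_R > E_S, raising the temperature improves selectivity toward R.

0.244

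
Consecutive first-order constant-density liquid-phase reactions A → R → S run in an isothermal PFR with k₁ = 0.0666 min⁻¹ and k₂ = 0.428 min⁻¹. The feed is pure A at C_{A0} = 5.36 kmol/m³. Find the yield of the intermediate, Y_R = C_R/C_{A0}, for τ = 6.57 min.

The intermediate concentration in a first-order A→B→C sequence is C_R = k₁C_{A0}(e^(−k₁τ) − e^(−k₂τ))/(k₂−k₁).
e^(−k₁τ) = e^(−0.0666×6.57) = e^(−0.4376) = 0.6456; e^(−k₂τ) = e^(−2.812) = 0.06009.
C_R = 0.0666×5.36/(0.428−0.0666) × (0.6456−0.06009) = 0.9878×0.5855 = 0.5784 kmol/m³.
Y_R = C_R/C_{A0} = 0.5784/5.36 = 0.108.

0.108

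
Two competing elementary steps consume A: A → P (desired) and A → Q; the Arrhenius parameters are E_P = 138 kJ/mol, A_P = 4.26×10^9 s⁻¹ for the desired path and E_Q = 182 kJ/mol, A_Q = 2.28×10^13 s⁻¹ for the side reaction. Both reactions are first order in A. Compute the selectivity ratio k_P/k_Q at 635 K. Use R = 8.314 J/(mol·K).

k_P/k_Q = (A_P/A_Q)·exp[−(E_P−E_Q)/(RT)] = (A_P/A_Q)·exp[(E_Q−E_P)/(RT)].
(E_Q−E_P)/(RT) = (182−138)×10³/(8.314×635) = 44000/5279 = 8.334.
k_P/k_Q = (4.26×10^9/2.28×10^13)·exp(8.334) = 1.868×10^-4 × 4164 = 0.778.

0.778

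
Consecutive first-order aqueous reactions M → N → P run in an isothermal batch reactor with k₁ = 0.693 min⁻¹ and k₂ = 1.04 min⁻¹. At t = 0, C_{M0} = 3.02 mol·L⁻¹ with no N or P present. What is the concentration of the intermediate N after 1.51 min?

0.864 mol·L⁻¹

For first-order series with pure M initially, C_N(t) = k₁C_{M0}/(k₂−k₁)·(e^(−k₁t) − e^(−k₂t)).
e^(−k₁t) = e^(−0.693×1.51) = e^(−1.046) = 0.3512; e^(−k₂t) = e^(−1.570) = 0.2080.
C_N = 0.693×3.02/(1.04−0.693) × (0.3512−0.2080) = 6.031×0.1432 = 0.8638 mol·L⁻¹.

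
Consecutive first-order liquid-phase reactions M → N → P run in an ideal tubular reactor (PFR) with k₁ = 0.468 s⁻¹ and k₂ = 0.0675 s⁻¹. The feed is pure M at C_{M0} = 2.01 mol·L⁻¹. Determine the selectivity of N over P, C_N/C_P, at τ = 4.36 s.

4.75

For first-order series with pure M initially, C_N(τ) = k₁C_{M0}/(k₂−k₁)·(e^(−k₁τ) − e^(−k₂τ)).
e^(−k₁τ) = e^(−0.468×4.36) = e^(−2.040) = 0.1300; e^(−k₂τ) = e^(−0.2943) = 0.7451.
C_N = 0.468×2.01/(0.0675−0.468) × (0.1300−0.7451) = (-2.349)×(-0.6151) = 1.445 mol·L⁻¹.
C_M = C_{M0}e^(−k₁τ) = 0.2612 mol·L⁻¹, so C_P = C_{M0}−C_M−C_N = 0.3041 mol·L⁻¹; C_N/C_P = 4.75.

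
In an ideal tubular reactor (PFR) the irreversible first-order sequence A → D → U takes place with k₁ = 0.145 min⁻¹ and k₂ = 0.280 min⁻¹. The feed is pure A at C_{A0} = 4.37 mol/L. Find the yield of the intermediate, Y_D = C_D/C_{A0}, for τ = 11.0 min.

0.169

The intermediate concentration in a first-order A→B→C sequence is C_D = k₁C_{A0}(e^(−k₁τ) − e^(−k₂τ))/(k₂−k₁).
e^(−k₁τ) = e^(−0.145×11.0) = e^(−1.595) = 0.2029; e^(−k₂τ) = e^(−3.080) = 0.04596.
C_D = 0.145×4.37/(0.280−0.145) × (0.2029−0.04596) = 4.694×0.1569 = 0.7367 mol/L.
Y_D = C_D/C_{A0} = 0.7367/4.37 = 0.169.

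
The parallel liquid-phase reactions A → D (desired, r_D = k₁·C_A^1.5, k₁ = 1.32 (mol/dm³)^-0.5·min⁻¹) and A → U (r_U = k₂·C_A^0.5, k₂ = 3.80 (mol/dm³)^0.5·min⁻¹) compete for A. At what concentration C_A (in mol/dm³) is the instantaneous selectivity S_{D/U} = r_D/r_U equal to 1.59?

S_{D/U} = (k₁/k₂)·C_A ⇒ C_A = S·k₂/k₁.
= 1.59×3.80/1.32 = 4.58 mol/dm³.

4.58 mol/dm³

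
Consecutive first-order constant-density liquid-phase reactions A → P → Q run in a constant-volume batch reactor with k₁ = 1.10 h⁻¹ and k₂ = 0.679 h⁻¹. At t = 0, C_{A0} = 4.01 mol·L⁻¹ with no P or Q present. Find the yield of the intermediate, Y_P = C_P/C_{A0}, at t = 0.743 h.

The intermediate concentration in a first-order A→B→C sequence is C_P = k₁C_{A0}(e^(−k₁t) − e^(−k₂t))/(k₂−k₁).
e^(−k₁t) = e^(−1.10×0.743) = e^(−0.8173) = 0.4416; e^(−k₂t) = e^(−0.5045) = 0.6038.
C_P = 1.10×4.01/(0.679−1.10) × (0.4416−0.6038) = (-10.48)×(-0.1622) = 1.699 mol·L⁻¹.
Y_P = C_P/C_{A0} = 1.699/4.01 = 0.424.

0.424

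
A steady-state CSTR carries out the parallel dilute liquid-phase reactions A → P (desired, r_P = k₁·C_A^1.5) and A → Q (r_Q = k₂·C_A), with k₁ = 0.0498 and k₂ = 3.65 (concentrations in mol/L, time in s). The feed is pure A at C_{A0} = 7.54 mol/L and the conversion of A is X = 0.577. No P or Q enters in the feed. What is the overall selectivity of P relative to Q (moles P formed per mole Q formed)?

0.0244

Exit C_A = C_{A0}(1−X) = 7.54×0.423 = 3.189 mol/L.
Rates in a CSTR are evaluated at the outlet concentration: r_P = 0.0498×3.189^1.5 = 0.2837, r_Q = 3.65×3.189 = 11.64.
Overall selectivity = C_P/C_Q = r_Pτ/(r_Qτ) = r_P/r_Q = 0.0244.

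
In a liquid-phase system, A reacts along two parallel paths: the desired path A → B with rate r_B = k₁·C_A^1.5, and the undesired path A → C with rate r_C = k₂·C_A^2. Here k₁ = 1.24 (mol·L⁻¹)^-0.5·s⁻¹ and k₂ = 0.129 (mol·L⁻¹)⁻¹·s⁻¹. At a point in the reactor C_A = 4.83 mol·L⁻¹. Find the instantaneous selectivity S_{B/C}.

4.37

S_{B/C} = r_B/r_C = (k₁·C_A^1.5)/(k₂·C_A^2) = (k₁/k₂)·C_A^-0.5.
= (1.24×4.830^1.5) / (0.129×4.830^2) = 13.16/3.009 = 4.37.
The undesired path is higher order in A, so low C_A (CSTR or dilute feed) favours B.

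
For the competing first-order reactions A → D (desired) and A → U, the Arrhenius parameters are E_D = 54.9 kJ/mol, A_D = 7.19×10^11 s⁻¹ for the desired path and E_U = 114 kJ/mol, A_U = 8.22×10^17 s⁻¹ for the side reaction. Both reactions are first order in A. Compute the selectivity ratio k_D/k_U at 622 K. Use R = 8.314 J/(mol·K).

0.0804

With equal orders, S_{D/U} = k_D/k_U = (A_D/A_U)·exp[(E_U−E_D)/(RT)].
(E_U−E_D)/(RT) = (114−54.9)×10³/(8.314×622) = 59100/5171 = 11.43.
k_D/k_U = (7.19×10^11/8.22×10^17)·exp(11.43) = 8.747×10^-7 × 91899 = 0.0804.
Since E_D < E_U, lowering the temperature improves selectivity toward D.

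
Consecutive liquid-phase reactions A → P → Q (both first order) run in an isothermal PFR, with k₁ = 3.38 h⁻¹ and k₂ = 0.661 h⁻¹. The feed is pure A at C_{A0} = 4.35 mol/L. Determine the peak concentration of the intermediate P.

Evaluating C_P at τ_opt = ln(k₂/k₁)/(k₂−k₁) gives C_{P,max}/C_{A0} = (k₁/k₂)^[k₂/(k₂−k₁)].
= (3.38/0.661)^(0.661/(0.661−3.38)) = (5.113)^(-0.2431) = 0.6725.
C_{P,max} = 0.6725×4.35 = 2.93 mol/L.

2.93 mol/L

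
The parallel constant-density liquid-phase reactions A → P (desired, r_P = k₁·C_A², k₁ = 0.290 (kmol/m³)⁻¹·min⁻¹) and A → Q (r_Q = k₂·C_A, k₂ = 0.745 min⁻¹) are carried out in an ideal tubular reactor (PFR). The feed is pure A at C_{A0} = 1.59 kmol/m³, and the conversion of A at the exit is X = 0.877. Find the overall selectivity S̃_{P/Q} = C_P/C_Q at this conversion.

0.329

C_A = C_{A0}(1−X) = 0.1956 kmol/m³.
Along a PFR/batch, dC_Q/dC_A = −r_Q/(r_P+r_Q) = −k₂/(k₂+k₁·C_A).
Integrating from C_{A0} to C_A: C_Q = (0.745/0.290)·ln[(0.745+0.290·1.59)/(0.745+0.290·0.196)] = 2.569·ln(1.206/0.8017) = 1.049 kmol/m³.
Then C_P = (C_{A0}−C_A) − C_Q = 1.394 − 1.049 = 0.3453 kmol/m³.
S̃_{P/Q} = C_P/C_Q = 0.3453/1.049 = 0.329.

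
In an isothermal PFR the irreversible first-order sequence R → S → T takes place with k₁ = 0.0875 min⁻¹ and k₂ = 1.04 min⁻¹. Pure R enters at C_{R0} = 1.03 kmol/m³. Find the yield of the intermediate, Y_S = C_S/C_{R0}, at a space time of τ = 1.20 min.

0.0563

Solving the coupled first-order balances gives C_S(τ) = [k₁/(k₂−k₁)]·C_{R0}·(e^(−k₁τ) − e^(−k₂τ)).
e^(−k₁τ) = e^(−0.0875×1.20) = e^(−0.1050) = 0.9003; e^(−k₂τ) = e^(−1.248) = 0.2871.
C_S = 0.0875×1.03/(1.04−0.0875) × (0.9003−0.2871) = 0.09462×0.6132 = 0.05802 kmol/m³.
Y_S = C_S/C_{R0} = 0.05802/1.03 = 0.0563.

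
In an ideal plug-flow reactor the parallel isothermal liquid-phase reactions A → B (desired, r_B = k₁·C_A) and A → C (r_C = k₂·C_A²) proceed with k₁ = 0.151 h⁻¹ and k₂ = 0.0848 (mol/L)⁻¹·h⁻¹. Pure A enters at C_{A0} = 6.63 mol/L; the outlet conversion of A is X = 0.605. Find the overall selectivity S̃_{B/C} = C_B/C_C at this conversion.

0.404

C_A = C_{A0}(1−X) = 2.619 mol/L.
Along a PFR/batch, dC_B/dC_A = −r_B/(r_B+r_C) = −k₁/(k₁+k₂·C_A).
Integrating from C_{A0} to C_A: C_B = (0.151/0.0848)·ln[(0.151+0.0848·6.63)/(0.151+0.0848·2.62)] = 1.781·ln(0.7132/0.3731) = 1.154 mol/L.
C_C = (C_{A0}−C_A)−C_B = 2.857 mol/L; S̃_{B/C} = 1.154/2.857 = 0.404.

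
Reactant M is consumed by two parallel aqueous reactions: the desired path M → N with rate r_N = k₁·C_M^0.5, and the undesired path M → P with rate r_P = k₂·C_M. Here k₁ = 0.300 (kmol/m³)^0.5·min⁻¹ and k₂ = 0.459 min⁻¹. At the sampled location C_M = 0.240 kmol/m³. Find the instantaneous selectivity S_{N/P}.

1.33

S_{N/P} = r_N/r_P = (k₁·C_M^0.5)/(k₂·C_M) = (k₁/k₂)·C_M^-0.5.
= (0.300×0.2400^0.5) / (0.459×0.2400) = 0.1470/0.1102 = 1.33.
The undesired path is higher order in M, so low C_M (CSTR or dilute feed) favours N.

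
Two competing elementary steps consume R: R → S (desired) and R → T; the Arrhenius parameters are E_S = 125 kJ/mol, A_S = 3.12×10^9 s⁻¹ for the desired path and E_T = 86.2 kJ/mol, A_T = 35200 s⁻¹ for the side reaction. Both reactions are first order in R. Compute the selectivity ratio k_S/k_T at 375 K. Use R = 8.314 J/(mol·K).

0.349

With equal orders, S_{S/T} = k_S/k_T = (A_S/A_T)·exp[(E_T−E_S)/(RT)].
(E_T−E_S)/(RT) = (86.2−125)×10³/(8.314×375) = -38800/3118 = -12.44.
k_S/k_T = (3.12×10^9/35200)·exp(-12.44) = 88636 × 3.938×10^-6 = 0.349.
Since E_S > E_T, raising the temperature improves selectivity toward S.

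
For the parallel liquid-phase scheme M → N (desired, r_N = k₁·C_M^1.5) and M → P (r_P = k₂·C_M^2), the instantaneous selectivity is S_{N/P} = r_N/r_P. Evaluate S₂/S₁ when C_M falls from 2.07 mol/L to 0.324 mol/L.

2.53

S_{N/P} = (k₁/k₂)·C_M^-0.5, so S₂/S₁ = (C_{M,2}/C_{M,1})^-0.5.
= (0.324/2.07)^(-0.5) = (0.1565)^(-0.5) = 2.53.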